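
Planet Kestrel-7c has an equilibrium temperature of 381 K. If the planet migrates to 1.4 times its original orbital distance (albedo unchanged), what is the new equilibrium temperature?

T_eq ∝ L^(1/4) · d^(−1/2).
T′ = 381 / 1.4^(1/2) = 322 K.

T_eq ≈ 322 K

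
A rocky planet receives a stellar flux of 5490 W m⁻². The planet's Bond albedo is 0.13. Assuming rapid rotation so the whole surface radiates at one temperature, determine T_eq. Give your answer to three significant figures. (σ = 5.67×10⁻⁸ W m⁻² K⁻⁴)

T_eq ≈ 381 K

Energy balance: absorbed = emitted ⇒ πR²·S(1−A) = 4πR²·σT_eq⁴, so T_eq⁴ = S(1−A)/(4σ).
T_eq = [5490 × 0.87 / (4 × 5.67×10⁻⁸)]^(1/4) = (2.11×10¹⁰)^(1/4) = 381 K.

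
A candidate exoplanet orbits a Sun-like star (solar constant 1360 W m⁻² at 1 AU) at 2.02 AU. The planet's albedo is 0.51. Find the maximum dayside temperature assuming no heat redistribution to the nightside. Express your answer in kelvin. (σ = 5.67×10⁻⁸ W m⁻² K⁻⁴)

Flux at 2.02 AU: S = 1360/2.02² = 333 W m⁻².
With no redistribution each surface element balances locally: S(1−A) = σT⁴.
T = [333 × 0.49 / 5.67×10⁻⁸]^(1/4) = (2.88×10⁹)^(1/4) = 232 K.

T_ss ≈ 232 K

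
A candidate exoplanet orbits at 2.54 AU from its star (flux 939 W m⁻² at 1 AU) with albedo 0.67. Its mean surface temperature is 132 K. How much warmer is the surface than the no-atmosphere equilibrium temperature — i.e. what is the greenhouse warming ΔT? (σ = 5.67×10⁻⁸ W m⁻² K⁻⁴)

ΔT ≈ 11.4 K

S = 939/2.54² = 145.5 W m⁻².
T_eq = [S(1−A)/(4σ)]^(1/4) = [145.5×0.33/(4×5.67×10⁻⁸)]^(1/4) = 120.6 K.
ΔT = T_surf − T_eq = 132 − 120.6.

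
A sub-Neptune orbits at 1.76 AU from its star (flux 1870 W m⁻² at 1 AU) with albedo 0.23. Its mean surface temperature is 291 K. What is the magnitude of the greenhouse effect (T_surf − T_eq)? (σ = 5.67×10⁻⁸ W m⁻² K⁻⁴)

ΔT ≈ 78.2 K

S = 1870/1.76² = 603.7 W m⁻².
T_eq = [S(1−A)/(4σ)]^(1/4) = [603.7×0.77/(4×5.67×10⁻⁸)]^(1/4) = 212.8 K.
ΔT = T_surf − T_eq = 291 − 212.8.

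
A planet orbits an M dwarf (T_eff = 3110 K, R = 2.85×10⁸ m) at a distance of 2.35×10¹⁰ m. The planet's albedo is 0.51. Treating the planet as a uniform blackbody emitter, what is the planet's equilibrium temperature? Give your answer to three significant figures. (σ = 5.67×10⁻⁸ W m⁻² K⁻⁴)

L = 4πR_⋆²σT_⋆⁴ = 4π(2.85×10⁸)² × 5.67×10⁻⁸ × (3110)⁴ = 5.41×10²⁴ W.
S = L/(4πd²) = 780 W m⁻².
Energy balance: absorbed = emitted ⇒ πR²·S(1−A) = 4πR²·σT_eq⁴, so T_eq⁴ = S(1−A)/(4σ).
T_eq = [780 × 0.49 / (4 × 5.67×10⁻⁸)]^(1/4) = (1.69×10⁹)^(1/4) = 203 K.

T_eq ≈ 203 K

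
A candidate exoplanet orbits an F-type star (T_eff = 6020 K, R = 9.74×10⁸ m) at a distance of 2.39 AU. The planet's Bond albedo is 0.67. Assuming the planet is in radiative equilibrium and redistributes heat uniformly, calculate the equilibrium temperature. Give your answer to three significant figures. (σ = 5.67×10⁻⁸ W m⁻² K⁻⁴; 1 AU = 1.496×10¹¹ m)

d = 2.39 AU = 3.58×10¹¹ m.
L = 4πR_⋆²σT_⋆⁴ = 4π(9.74×10⁸)² × 5.67×10⁻⁸ × (6020)⁴ = 8.88×10²⁶ W.
S = L/(4πd²) = 553 W m⁻².
Energy balance: absorbed = emitted ⇒ πR²·S(1−A) = 4πR²·σT_eq⁴, so T_eq⁴ = S(1−A)/(4σ).
T_eq = [553 × 0.33 / (4 × 5.67×10⁻⁸)]^(1/4) = (8.04×10⁸)^(1/4) = 168 K.

T_eq ≈ 168 K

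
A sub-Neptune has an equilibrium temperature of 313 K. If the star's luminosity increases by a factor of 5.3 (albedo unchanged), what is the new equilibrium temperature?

T_eq ≈ 475 K

T_eq ∝ L^(1/4) · d^(−1/2).
T′ = 313 × 5.3^(1/4) = 475 K.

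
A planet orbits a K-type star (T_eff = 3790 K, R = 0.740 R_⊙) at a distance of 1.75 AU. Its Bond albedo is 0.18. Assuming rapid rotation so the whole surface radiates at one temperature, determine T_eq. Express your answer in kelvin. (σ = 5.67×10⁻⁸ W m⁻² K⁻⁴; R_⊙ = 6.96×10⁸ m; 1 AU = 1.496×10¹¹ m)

R_⋆ = 0.740 × 6.96×10⁸ = 5.15×10⁸ m.
d = 1.75 AU = 2.62×10¹¹ m.
L = 4πR_⋆²σT_⋆⁴ = 4π(5.15×10⁸)² × 5.67×10⁻⁸ × (3790)⁴ = 3.90×10²⁵ W.
S = L/(4πd²) = 45.3 W m⁻².
Energy balance: absorbed = emitted ⇒ πR²·S(1−A) = 4πR²·σT_eq⁴, so T_eq⁴ = S(1−A)/(4σ).
T_eq = [45.3 × 0.82 / (4 × 5.67×10⁻⁸)]^(1/4) = (1.64×10⁸)^(1/4) = 113 K.

T_eq ≈ 113 K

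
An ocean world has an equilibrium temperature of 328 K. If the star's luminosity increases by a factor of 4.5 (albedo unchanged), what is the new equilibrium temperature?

T_eq ∝ L^(1/4) · d^(−1/2).
T′ = 328 × 4.5^(1/4) = 478 K.

T_eq ≈ 478 K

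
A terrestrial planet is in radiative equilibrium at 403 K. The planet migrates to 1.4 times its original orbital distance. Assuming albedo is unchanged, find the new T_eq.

T_eq ≈ 341 K

T_eq ∝ L^(1/4) · d^(−1/2).
T′ = 403 / 1.4^(1/2) = 341 K.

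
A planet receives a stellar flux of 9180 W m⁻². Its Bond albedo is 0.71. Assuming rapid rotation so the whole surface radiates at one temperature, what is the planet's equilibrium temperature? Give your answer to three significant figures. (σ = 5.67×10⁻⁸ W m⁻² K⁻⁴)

T_eq ≈ 329 K

Energy balance: absorbed = emitted ⇒ πR²·S(1−A) = 4πR²·σT_eq⁴, so T_eq⁴ = S(1−A)/(4σ).
T_eq = [9180 × 0.29 / (4 × 5.67×10⁻⁸)]^(1/4) = (1.17×10¹⁰)^(1/4) = 329 K.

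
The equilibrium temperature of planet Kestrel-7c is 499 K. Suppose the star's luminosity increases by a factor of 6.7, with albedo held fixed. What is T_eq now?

T_eq ≈ 803 K

T_eq ∝ L^(1/4) · d^(−1/2).
T′ = 499 × 6.7^(1/4) = 803 K.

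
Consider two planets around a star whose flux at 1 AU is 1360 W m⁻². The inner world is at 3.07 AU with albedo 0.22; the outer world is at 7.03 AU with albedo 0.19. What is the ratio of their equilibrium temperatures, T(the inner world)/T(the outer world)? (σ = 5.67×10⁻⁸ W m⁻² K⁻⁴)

T₁/T₂ ≈ 1.499

T_eq = [S₀(1−A)/(4σd²)]^(1/4), so T ∝ (1−A)^(1/4) / √d.
T₁ = [1360×0.78/(4×5.67×10⁻⁸×3.07²)]^(1/4) = 149.25 K.
T₂ = [1360×0.81/(4×5.67×10⁻⁸×7.03²)]^(1/4) = 99.57 K.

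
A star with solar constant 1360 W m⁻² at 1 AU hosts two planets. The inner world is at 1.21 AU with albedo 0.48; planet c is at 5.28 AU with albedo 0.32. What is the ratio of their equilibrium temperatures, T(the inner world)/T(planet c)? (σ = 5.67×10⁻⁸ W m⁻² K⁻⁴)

T_eq = [S₀(1−A)/(4σd²)]^(1/4), so T ∝ (1−A)^(1/4) / √d.
T₁ = [1360×0.52/(4×5.67×10⁻⁸×1.21²)]^(1/4) = 214.82 K.
T₂ = [1360×0.68/(4×5.67×10⁻⁸×5.28²)]^(1/4) = 109.97 K.

T₁/T₂ ≈ 1.953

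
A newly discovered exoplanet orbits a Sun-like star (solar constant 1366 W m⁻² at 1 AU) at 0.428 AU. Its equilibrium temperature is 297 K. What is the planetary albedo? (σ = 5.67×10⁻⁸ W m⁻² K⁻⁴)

A ≈ 0.76

Flux at 0.428 AU: S = 1366/0.428² = 7460 W m⁻².
From T_eq⁴ = S(1−A)/(4σ): 1−A = 4σT_eq⁴/S.
1−A = 4 × 5.67×10⁻⁸ × (297)⁴ / 7460 = 0.237.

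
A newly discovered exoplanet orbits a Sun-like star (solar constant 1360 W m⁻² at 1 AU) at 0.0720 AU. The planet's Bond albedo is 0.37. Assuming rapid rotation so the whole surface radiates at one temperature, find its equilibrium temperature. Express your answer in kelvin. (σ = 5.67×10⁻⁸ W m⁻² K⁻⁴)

T_eq ≈ 924 K

Flux at 0.0720 AU: S = 1360/0.0720² = 2.62×10⁵ W m⁻².
Energy balance: absorbed = emitted ⇒ πR²·S(1−A) = 4πR²·σT_eq⁴, so T_eq⁴ = S(1−A)/(4σ).
T_eq = [2.62×10⁵ × 0.63 / (4 × 5.67×10⁻⁸)]^(1/4) = (7.29×10¹¹)^(1/4) = 924 K.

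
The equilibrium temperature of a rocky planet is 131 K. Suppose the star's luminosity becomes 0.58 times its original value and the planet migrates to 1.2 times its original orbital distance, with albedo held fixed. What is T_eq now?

T_eq ∝ L^(1/4) · d^(−1/2).
T′ = 131 × 0.58^(1/4) / 1.2^(1/2) = 104 K.

T_eq ≈ 104 K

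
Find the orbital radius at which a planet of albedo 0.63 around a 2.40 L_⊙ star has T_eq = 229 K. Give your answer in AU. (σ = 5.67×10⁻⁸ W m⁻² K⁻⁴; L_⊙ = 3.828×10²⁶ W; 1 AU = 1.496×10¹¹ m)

d ≈ 1.39 AU

L = 2.40 × 3.828×10²⁶ = 9.19×10²⁶ W.
From T_eq⁴ = L(1−A)/(16πσd²): d = √[L(1−A)/(16πσT_eq⁴)].
d = √[9.19×10²⁶ × 0.37 / (16π × 5.67×10⁻⁸ × (229)⁴)] = 2.08×10¹¹ m = 1.39 AU.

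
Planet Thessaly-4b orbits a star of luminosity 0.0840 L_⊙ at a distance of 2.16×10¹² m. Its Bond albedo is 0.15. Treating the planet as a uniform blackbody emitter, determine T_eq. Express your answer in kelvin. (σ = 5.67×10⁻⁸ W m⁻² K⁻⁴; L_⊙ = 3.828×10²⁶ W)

T_eq ≈ 37.9 K

L = 0.0840 × 3.828×10²⁶ = 3.22×10²⁵ W.
Flux: S = L/(4πd²) = 3.22×10²⁵/(4π×(2.16×10¹²)²) = 0.548 W m⁻².
Energy balance: absorbed = emitted ⇒ πR²·S(1−A) = 4πR²·σT_eq⁴, so T_eq⁴ = S(1−A)/(4σ).
T_eq = [0.548 × 0.85 / (4 × 5.67×10⁻⁸)]^(1/4) = (2.06×10⁶)^(1/4) = 37.9 K.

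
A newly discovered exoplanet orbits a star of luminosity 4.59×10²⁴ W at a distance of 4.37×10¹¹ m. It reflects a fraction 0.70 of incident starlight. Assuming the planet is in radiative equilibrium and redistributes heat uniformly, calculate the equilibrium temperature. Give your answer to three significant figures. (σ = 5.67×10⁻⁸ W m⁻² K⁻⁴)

Flux: S = L/(4πd²) = 4.59×10²⁴/(4π×(4.37×10¹¹)²) = 1.91 W m⁻².
Energy balance: absorbed = emitted ⇒ πR²·S(1−A) = 4πR²·σT_eq⁴, so T_eq⁴ = S(1−A)/(4σ).
T_eq = [1.91 × 0.30 / (4 × 5.67×10⁻⁸)]^(1/4) = (2.53×10⁶)^(1/4) = 39.9 K.

T_eq ≈ 39.9 K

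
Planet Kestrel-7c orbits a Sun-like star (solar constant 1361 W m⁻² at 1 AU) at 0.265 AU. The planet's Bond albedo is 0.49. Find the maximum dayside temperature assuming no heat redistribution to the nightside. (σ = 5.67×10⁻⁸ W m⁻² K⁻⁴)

Flux at 0.265 AU: S = 1361/0.265² = 1.94×10⁴ W m⁻².
With no redistribution each surface element balances locally: S(1−A) = σT⁴.
T = [1.94×10⁴ × 0.51 / 5.67×10⁻⁸]^(1/4) = (1.74×10¹¹)^(1/4) = 646 K.

T_ss ≈ 646 K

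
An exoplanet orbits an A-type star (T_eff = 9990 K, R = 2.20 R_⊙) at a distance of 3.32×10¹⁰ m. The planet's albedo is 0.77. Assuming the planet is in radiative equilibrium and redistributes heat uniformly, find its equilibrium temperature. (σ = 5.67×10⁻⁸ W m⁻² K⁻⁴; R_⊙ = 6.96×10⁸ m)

R_⋆ = 2.20 × 6.96×10⁸ = 1.53×10⁹ m.
L = 4πR_⋆²σT_⋆⁴ = 4π(1.53×10⁹)² × 5.67×10⁻⁸ × (9990)⁴ = 1.66×10²⁸ W.
S = L/(4πd²) = 1.20×10⁶ W m⁻².
Energy balance: absorbed = emitted ⇒ πR²·S(1−A) = 4πR²·σT_eq⁴, so T_eq⁴ = S(1−A)/(4σ).
T_eq = [1.20×10⁶ × 0.23 / (4 × 5.67×10⁻⁸)]^(1/4) = (1.22×10¹²)^(1/4) = 1050 K.

T_eq ≈ 1050 K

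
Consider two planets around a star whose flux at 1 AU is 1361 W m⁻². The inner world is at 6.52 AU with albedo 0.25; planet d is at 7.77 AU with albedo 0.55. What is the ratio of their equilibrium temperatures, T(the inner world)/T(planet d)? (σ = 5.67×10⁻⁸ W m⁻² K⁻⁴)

T_eq = [S₀(1−A)/(4σd²)]^(1/4), so T ∝ (1−A)^(1/4) / √d.
T₁ = [1361×0.75/(4×5.67×10⁻⁸×6.52²)]^(1/4) = 101.44 K.
T₂ = [1361×0.45/(4×5.67×10⁻⁸×7.77²)]^(1/4) = 81.78 K.

T₁/T₂ ≈ 1.240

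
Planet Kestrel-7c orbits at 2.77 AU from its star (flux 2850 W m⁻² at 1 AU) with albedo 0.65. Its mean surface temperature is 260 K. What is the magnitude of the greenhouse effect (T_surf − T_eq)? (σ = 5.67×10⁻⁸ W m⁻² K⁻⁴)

ΔT ≈ 105.3 K

S = 2850/2.77² = 371.4 W m⁻².
T_eq = [S(1−A)/(4σ)]^(1/4) = [371.4×0.35/(4×5.67×10⁻⁸)]^(1/4) = 154.7 K.
ΔT = T_surf − T_eq = 260 − 154.7.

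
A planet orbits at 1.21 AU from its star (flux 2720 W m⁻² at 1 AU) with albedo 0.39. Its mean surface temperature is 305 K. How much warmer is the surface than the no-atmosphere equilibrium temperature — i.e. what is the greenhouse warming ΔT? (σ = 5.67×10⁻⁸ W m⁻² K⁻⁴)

S = 2720/1.21² = 1858 W m⁻².
T_eq = [S(1−A)/(4σ)]^(1/4) = [1858×0.61/(4×5.67×10⁻⁸)]^(1/4) = 265.9 K.
ΔT = T_surf − T_eq = 305 − 265.9.

ΔT ≈ 39.1 K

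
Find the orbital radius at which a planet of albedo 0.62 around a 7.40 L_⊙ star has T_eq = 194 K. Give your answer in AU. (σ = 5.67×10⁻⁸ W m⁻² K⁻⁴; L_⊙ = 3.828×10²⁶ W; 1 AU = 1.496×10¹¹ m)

d ≈ 3.45 AU

L = 7.40 × 3.828×10²⁶ = 2.83×10²⁷ W.
From T_eq⁴ = L(1−A)/(16πσd²): d = √[L(1−A)/(16πσT_eq⁴)].
d = √[2.83×10²⁷ × 0.38 / (16π × 5.67×10⁻⁸ × (194)⁴)] = 5.16×10¹¹ m = 3.45 AU.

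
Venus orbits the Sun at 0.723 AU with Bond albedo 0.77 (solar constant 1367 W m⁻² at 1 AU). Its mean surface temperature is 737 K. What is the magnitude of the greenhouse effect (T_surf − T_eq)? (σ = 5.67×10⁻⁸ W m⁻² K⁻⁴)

S = 1367/0.723² = 2615 W m⁻².
T_eq = [S(1−A)/(4σ)]^(1/4) = [2615×0.23/(4×5.67×10⁻⁸)]^(1/4) = 226.9 K.
ΔT = T_surf − T_eq = 737 − 226.9.

ΔT ≈ 510.1 K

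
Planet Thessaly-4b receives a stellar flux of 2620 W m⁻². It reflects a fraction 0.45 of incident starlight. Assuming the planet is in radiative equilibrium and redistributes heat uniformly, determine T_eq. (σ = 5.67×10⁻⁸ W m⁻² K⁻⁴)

T_eq ≈ 282 K

Energy balance: absorbed = emitted ⇒ πR²·S(1−A) = 4πR²·σT_eq⁴, so T_eq⁴ = S(1−A)/(4σ).
T_eq = [2620 × 0.55 / (4 × 5.67×10⁻⁸)]^(1/4) = (6.35×10⁹)^(1/4) = 282 K.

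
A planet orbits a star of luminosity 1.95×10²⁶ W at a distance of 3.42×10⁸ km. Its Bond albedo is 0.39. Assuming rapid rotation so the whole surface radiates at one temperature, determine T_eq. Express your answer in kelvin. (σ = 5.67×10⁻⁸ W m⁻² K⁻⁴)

d = 3.42×10⁸ km = 3.42×10¹¹ m.
Flux: S = L/(4πd²) = 1.95×10²⁶/(4π×(3.42×10¹¹)²) = 133 W m⁻².
Energy balance: absorbed = emitted ⇒ πR²·S(1−A) = 4πR²·σT_eq⁴, so T_eq⁴ = S(1−A)/(4σ).
T_eq = [133 × 0.61 / (4 × 5.67×10⁻⁸)]^(1/4) = (3.57×10⁸)^(1/4) = 137 K.

T_eq ≈ 137 K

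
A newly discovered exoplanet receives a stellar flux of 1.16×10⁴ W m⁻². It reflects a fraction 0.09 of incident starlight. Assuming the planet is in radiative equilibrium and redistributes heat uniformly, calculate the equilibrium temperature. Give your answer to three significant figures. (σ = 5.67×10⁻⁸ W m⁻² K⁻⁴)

Energy balance: absorbed = emitted ⇒ πR²·S(1−A) = 4πR²·σT_eq⁴, so T_eq⁴ = S(1−A)/(4σ).
T_eq = [1.16×10⁴ × 0.91 / (4 × 5.67×10⁻⁸)]^(1/4) = (4.65×10¹⁰)^(1/4) = 464 K.

T_eq ≈ 464 K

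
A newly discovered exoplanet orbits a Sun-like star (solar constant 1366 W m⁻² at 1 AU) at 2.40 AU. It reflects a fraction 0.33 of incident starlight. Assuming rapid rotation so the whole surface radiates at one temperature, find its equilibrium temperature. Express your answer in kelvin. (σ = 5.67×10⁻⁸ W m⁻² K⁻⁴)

T_eq ≈ 163 K

Flux at 2.40 AU: S = 1366/2.40² = 237 W m⁻².
Energy balance: absorbed = emitted ⇒ πR²·S(1−A) = 4πR²·σT_eq⁴, so T_eq⁴ = S(1−A)/(4σ).
T_eq = [237 × 0.67 / (4 × 5.67×10⁻⁸)]^(1/4) = (7.01×10⁸)^(1/4) = 163 K.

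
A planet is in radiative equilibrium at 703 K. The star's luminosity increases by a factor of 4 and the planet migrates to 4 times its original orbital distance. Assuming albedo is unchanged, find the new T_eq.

T_eq ≈ 497 K

T_eq ∝ L^(1/4) · d^(−1/2).
T′ = 703 × 4^(1/4) / 4^(1/2) = 497 K.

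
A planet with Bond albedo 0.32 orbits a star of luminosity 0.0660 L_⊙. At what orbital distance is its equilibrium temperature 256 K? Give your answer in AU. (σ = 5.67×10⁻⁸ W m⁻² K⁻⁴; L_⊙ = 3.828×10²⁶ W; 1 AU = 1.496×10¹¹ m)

L = 0.0660 × 3.828×10²⁶ = 2.53×10²⁵ W.
From T_eq⁴ = L(1−A)/(16πσd²): d = √[L(1−A)/(16πσT_eq⁴)].
d = √[2.53×10²⁵ × 0.68 / (16π × 5.67×10⁻⁸ × (256)⁴)] = 3.75×10¹⁰ m = 0.250 AU.

d ≈ 0.250 AU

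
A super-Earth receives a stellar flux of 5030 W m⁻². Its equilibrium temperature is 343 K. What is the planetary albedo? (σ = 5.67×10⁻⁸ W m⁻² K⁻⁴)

From T_eq⁴ = S(1−A)/(4σ): 1−A = 4σT_eq⁴/S.
1−A = 4 × 5.67×10⁻⁸ × (343)⁴ / 5030 = 0.624.

A ≈ 0.38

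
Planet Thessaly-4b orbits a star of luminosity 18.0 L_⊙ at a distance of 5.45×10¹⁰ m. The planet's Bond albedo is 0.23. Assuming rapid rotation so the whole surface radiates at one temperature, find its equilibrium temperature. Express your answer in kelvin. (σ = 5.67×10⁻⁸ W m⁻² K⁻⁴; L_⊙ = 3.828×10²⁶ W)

T_eq ≈ 890 K

L = 18.0 × 3.828×10²⁶ = 6.89×10²⁷ W.
Flux: S = L/(4πd²) = 6.89×10²⁷/(4π×(5.45×10¹⁰)²) = 1.85×10⁵ W m⁻².
Energy balance: absorbed = emitted ⇒ πR²·S(1−A) = 4πR²·σT_eq⁴, so T_eq⁴ = S(1−A)/(4σ).
T_eq = [1.85×10⁵ × 0.77 / (4 × 5.67×10⁻⁸)]^(1/4) = (6.27×10¹¹)^(1/4) = 890 K.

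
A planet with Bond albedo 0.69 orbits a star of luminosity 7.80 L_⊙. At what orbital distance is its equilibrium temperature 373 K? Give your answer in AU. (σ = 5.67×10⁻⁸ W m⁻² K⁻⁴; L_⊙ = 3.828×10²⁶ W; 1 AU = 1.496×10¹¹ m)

d ≈ 0.866 AU

L = 7.80 × 3.828×10²⁶ = 2.99×10²⁷ W.
From T_eq⁴ = L(1−A)/(16πσd²): d = √[L(1−A)/(16πσT_eq⁴)].
d = √[2.99×10²⁷ × 0.31 / (16π × 5.67×10⁻⁸ × (373)⁴)] = 1.30×10¹¹ m = 0.866 AU.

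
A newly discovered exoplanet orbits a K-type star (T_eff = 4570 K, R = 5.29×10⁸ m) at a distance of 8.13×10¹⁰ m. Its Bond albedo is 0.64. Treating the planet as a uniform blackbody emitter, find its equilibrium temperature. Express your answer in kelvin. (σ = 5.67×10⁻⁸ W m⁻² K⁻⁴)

T_eq ≈ 202 K

L = 4πR_⋆²σT_⋆⁴ = 4π(5.29×10⁸)² × 5.67×10⁻⁸ × (4570)⁴ = 8.70×10²⁵ W.
S = L/(4πd²) = 1050 W m⁻².
Energy balance: absorbed = emitted ⇒ πR²·S(1−A) = 4πR²·σT_eq⁴, so T_eq⁴ = S(1−A)/(4σ).
T_eq = [1050 × 0.36 / (4 × 5.67×10⁻⁸)]^(1/4) = (1.66×10⁹)^(1/4) = 202 K.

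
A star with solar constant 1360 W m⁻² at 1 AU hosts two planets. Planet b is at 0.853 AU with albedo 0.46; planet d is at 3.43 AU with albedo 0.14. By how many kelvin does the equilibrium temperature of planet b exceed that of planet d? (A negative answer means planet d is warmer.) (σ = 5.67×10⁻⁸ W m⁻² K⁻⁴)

ΔT ≈ 113.6 K

T_eq = [S₀(1−A)/(4σd²)]^(1/4), so T ∝ (1−A)^(1/4) / √d.
T₁ = [1360×0.54/(4×5.67×10⁻⁸×0.853²)]^(1/4) = 258.28 K.
T₂ = [1360×0.86/(4×5.67×10⁻⁸×3.43²)]^(1/4) = 144.69 K.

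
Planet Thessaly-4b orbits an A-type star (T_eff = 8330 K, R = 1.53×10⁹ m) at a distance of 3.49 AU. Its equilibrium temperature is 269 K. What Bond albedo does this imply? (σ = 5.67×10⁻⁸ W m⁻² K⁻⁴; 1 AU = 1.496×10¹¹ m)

d = 3.49 AU = 5.22×10¹¹ m.
L = 4πR_⋆²σT_⋆⁴ = 4π(1.53×10⁹)² × 5.67×10⁻⁸ × (8330)⁴ = 8.03×10²⁷ W.
S = L/(4πd²) = 2340 W m⁻².
From T_eq⁴ = S(1−A)/(4σ): 1−A = 4σT_eq⁴/S.
1−A = 4 × 5.67×10⁻⁸ × (269)⁴ / 2340 = 0.507.

A ≈ 0.49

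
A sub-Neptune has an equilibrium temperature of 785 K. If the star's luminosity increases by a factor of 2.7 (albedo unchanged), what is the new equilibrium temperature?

T_eq ∝ L^(1/4) · d^(−1/2).
T′ = 785 × 2.7^(1/4) = 1010 K.

T_eq ≈ 1010 K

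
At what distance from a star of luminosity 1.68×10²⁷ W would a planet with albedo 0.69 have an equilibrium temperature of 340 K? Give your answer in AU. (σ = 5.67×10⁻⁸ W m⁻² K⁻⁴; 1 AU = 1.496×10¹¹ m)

d ≈ 0.782 AU

From T_eq⁴ = L(1−A)/(16πσd²): d = √[L(1−A)/(16πσT_eq⁴)].
d = √[1.68×10²⁷ × 0.31 / (16π × 5.67×10⁻⁸ × (340)⁴)] = 1.17×10¹¹ m = 0.782 AU.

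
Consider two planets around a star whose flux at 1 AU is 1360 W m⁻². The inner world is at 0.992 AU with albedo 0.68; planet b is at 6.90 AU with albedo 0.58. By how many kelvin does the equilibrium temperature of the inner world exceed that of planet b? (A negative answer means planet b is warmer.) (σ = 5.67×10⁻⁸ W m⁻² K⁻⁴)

ΔT ≈ 124.9 K

T_eq = [S₀(1−A)/(4σd²)]^(1/4), so T ∝ (1−A)^(1/4) / √d.
T₁ = [1360×0.32/(4×5.67×10⁻⁸×0.992²)]^(1/4) = 210.14 K.
T₂ = [1360×0.42/(4×5.67×10⁻⁸×6.90²)]^(1/4) = 85.28 K.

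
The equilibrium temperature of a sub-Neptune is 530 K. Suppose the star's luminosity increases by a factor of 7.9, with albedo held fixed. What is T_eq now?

T_eq ≈ 889 K

T_eq ∝ L^(1/4) · d^(−1/2).
T′ = 530 × 7.9^(1/4) = 889 K.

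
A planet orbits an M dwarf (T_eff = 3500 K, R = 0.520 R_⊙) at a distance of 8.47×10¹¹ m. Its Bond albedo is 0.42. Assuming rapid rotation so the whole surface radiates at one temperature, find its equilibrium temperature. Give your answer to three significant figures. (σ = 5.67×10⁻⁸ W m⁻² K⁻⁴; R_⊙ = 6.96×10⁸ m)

T_eq ≈ 44.6 K

R_⋆ = 0.520 × 6.96×10⁸ = 3.62×10⁸ m.
L = 4πR_⋆²σT_⋆⁴ = 4π(3.62×10⁸)² × 5.67×10⁻⁸ × (3500)⁴ = 1.40×10²⁵ W.
S = L/(4πd²) = 1.55 W m⁻².
Energy balance: absorbed = emitted ⇒ πR²·S(1−A) = 4πR²·σT_eq⁴, so T_eq⁴ = S(1−A)/(4σ).
T_eq = [1.55 × 0.58 / (4 × 5.67×10⁻⁸)]^(1/4) = (3.97×10⁶)^(1/4) = 44.6 K.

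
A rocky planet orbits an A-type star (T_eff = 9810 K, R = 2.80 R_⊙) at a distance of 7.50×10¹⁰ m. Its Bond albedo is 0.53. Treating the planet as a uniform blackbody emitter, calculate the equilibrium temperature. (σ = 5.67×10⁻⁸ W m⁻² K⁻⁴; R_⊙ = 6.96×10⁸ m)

R_⋆ = 2.80 × 6.96×10⁸ = 1.95×10⁹ m.
L = 4πR_⋆²σT_⋆⁴ = 4π(1.95×10⁹)² × 5.67×10⁻⁸ × (9810)⁴ = 2.51×10²⁸ W.
S = L/(4πd²) = 3.55×10⁵ W m⁻².
Energy balance: absorbed = emitted ⇒ πR²·S(1−A) = 4πR²·σT_eq⁴, so T_eq⁴ = S(1−A)/(4σ).
T_eq = [3.55×10⁵ × 0.47 / (4 × 5.67×10⁻⁸)]^(1/4) = (7.35×10¹¹)^(1/4) = 926 K.

T_eq ≈ 926 K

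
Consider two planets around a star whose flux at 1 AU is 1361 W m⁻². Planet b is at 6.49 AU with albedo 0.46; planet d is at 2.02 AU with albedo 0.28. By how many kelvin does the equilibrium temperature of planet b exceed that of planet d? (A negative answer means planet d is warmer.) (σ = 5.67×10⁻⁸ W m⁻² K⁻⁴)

ΔT ≈ -86.7 K

T_eq = [S₀(1−A)/(4σd²)]^(1/4), so T ∝ (1−A)^(1/4) / √d.
T₁ = [1361×0.54/(4×5.67×10⁻⁸×6.49²)]^(1/4) = 93.65 K.
T₂ = [1361×0.72/(4×5.67×10⁻⁸×2.02²)]^(1/4) = 180.39 K.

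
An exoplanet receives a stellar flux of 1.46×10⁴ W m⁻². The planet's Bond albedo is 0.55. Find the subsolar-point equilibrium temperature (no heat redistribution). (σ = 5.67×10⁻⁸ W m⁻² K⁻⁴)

T_ss ≈ 583 K

At the subsolar point the surface absorbs S(1−A) and emits σT⁴ per unit area — no factor of 4, since only the local patch is in balance.
T = [1.46×10⁴ × 0.45 / 5.67×10⁻⁸]^(1/4) = (1.16×10¹¹)^(1/4) = 583 K.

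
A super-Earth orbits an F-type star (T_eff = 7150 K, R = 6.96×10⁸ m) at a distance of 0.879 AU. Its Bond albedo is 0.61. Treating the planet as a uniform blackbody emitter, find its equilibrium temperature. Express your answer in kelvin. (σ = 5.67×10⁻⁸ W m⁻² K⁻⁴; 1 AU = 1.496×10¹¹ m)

T_eq ≈ 291 K

d = 0.879 AU = 1.31×10¹¹ m.
L = 4πR_⋆²σT_⋆⁴ = 4π(6.96×10⁸)² × 5.67×10⁻⁸ × (7150)⁴ = 9.02×10²⁶ W.
S = L/(4πd²) = 4150 W m⁻².
Energy balance: absorbed = emitted ⇒ πR²·S(1−A) = 4πR²·σT_eq⁴, so T_eq⁴ = S(1−A)/(4σ).
T_eq = [4150 × 0.39 / (4 × 5.67×10⁻⁸)]^(1/4) = (7.14×10⁹)^(1/4) = 291 K.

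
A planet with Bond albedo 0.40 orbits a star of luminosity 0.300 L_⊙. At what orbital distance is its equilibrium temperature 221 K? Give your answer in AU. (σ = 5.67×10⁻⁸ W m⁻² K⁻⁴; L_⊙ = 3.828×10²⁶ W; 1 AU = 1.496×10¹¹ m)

L = 0.300 × 3.828×10²⁶ = 1.15×10²⁶ W.
From T_eq⁴ = L(1−A)/(16πσd²): d = √[L(1−A)/(16πσT_eq⁴)].
d = √[1.15×10²⁶ × 0.60 / (16π × 5.67×10⁻⁸ × (221)⁴)] = 1.01×10¹¹ m = 0.673 AU.

d ≈ 0.673 AU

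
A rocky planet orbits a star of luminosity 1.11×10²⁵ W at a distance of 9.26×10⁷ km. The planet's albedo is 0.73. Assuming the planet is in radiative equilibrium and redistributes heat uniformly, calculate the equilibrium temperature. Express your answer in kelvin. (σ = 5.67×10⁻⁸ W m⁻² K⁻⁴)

T_eq ≈ 105 K

d = 9.26×10⁷ km = 9.26×10¹⁰ m.
Flux: S = L/(4πd²) = 1.11×10²⁵/(4π×(9.26×10¹⁰)²) = 103 W m⁻².
Energy balance: absorbed = emitted ⇒ πR²·S(1−A) = 4πR²·σT_eq⁴, so T_eq⁴ = S(1−A)/(4σ).
T_eq = [103 × 0.27 / (4 × 5.67×10⁻⁸)]^(1/4) = (1.23×10⁸)^(1/4) = 105 K.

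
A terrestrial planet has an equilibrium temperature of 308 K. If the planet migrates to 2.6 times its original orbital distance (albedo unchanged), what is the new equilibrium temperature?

T_eq ≈ 191 K

T_eq ∝ L^(1/4) · d^(−1/2).
T′ = 308 / 2.6^(1/2) = 191 K.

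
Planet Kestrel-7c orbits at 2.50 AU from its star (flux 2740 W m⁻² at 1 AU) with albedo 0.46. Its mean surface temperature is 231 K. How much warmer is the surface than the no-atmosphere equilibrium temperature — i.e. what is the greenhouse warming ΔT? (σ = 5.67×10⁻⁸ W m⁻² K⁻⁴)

S = 2740/2.50² = 438.4 W m⁻².
T_eq = [S(1−A)/(4σ)]^(1/4) = [438.4×0.54/(4×5.67×10⁻⁸)]^(1/4) = 179.7 K.
ΔT = T_surf − T_eq = 231 − 179.7.

ΔT ≈ 51.3 K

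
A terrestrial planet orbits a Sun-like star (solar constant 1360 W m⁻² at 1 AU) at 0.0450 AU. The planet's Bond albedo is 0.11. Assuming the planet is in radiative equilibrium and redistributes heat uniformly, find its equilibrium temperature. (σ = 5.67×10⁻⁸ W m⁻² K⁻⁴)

Flux at 0.0450 AU: S = 1360/0.0450² = 6.72×10⁵ W m⁻².
Energy balance: absorbed = emitted ⇒ πR²·S(1−A) = 4πR²·σT_eq⁴, so T_eq⁴ = S(1−A)/(4σ).
T_eq = [6.72×10⁵ × 0.89 / (4 × 5.67×10⁻⁸)]^(1/4) = (2.64×10¹²)^(1/4) = 1270 K.

T_eq ≈ 1270 K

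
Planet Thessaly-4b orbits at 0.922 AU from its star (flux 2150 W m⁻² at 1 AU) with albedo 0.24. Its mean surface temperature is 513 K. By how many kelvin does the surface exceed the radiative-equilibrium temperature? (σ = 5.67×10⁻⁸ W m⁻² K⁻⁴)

S = 2150/0.922² = 2529 W m⁻².
T_eq = [S(1−A)/(4σ)]^(1/4) = [2529×0.76/(4×5.67×10⁻⁸)]^(1/4) = 303.4 K.
ΔT = T_surf − T_eq = 513 − 303.4.

ΔT ≈ 209.6 K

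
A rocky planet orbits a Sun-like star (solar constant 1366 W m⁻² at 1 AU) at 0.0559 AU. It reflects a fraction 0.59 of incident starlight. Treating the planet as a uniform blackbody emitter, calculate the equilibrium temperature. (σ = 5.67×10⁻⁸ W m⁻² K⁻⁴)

T_eq ≈ 943 K

Flux at 0.0559 AU: S = 1366/0.0559² = 4.37×10⁵ W m⁻².
Energy balance: absorbed = emitted ⇒ πR²·S(1−A) = 4πR²·σT_eq⁴, so T_eq⁴ = S(1−A)/(4σ).
T_eq = [4.37×10⁵ × 0.41 / (4 × 5.67×10⁻⁸)]^(1/4) = (7.90×10¹¹)^(1/4) = 943 K.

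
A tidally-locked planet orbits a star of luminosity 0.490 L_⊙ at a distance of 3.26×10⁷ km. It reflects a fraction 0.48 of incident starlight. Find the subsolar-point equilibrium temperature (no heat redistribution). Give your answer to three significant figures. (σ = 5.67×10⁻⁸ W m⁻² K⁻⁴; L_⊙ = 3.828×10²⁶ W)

d = 3.26×10⁷ km = 3.26×10¹⁰ m.
L = 0.490 × 3.828×10²⁶ = 1.88×10²⁶ W.
Flux: S = L/(4πd²) = 1.88×10²⁶/(4π×(3.26×10¹⁰)²) = 1.40×10⁴ W m⁻².
At the subsolar point the surface absorbs S(1−A) and emits σT⁴ per unit area — no factor of 4, since only the local patch is in balance.
T = [1.40×10⁴ × 0.52 / 5.67×10⁻⁸]^(1/4) = (1.29×10¹¹)^(1/4) = 599 K.

T_ss ≈ 599 K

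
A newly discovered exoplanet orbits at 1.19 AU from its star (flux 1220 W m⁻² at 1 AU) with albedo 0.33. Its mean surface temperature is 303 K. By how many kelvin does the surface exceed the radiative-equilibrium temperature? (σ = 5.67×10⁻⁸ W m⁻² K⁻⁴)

ΔT ≈ 78.4 K

S = 1220/1.19² = 861.5 W m⁻².
T_eq = [S(1−A)/(4σ)]^(1/4) = [861.5×0.67/(4×5.67×10⁻⁸)]^(1/4) = 224.6 K.
ΔT = T_surf − T_eq = 303 − 224.6.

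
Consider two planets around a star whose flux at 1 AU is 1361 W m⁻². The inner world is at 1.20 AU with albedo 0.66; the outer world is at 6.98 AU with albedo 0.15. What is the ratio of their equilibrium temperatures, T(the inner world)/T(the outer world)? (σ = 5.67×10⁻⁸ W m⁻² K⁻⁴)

T_eq = [S₀(1−A)/(4σd²)]^(1/4), so T ∝ (1−A)^(1/4) / √d.
T₁ = [1361×0.34/(4×5.67×10⁻⁸×1.20²)]^(1/4) = 194.01 K.
T₂ = [1361×0.85/(4×5.67×10⁻⁸×6.98²)]^(1/4) = 101.15 K.

T₁/T₂ ≈ 1.918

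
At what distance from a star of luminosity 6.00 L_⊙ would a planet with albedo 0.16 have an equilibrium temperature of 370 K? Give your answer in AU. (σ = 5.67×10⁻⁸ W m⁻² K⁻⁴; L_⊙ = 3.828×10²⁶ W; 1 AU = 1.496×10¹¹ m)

d ≈ 1.27 AU

L = 6.00 × 3.828×10²⁶ = 2.30×10²⁷ W.
From T_eq⁴ = L(1−A)/(16πσd²): d = √[L(1−A)/(16πσT_eq⁴)].
d = √[2.30×10²⁷ × 0.84 / (16π × 5.67×10⁻⁸ × (370)⁴)] = 1.90×10¹¹ m = 1.27 AU.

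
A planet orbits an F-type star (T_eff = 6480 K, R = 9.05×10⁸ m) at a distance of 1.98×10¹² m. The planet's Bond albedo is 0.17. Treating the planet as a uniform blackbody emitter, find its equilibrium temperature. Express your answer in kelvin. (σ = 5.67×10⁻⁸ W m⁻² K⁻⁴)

T_eq ≈ 93.5 K

L = 4πR_⋆²σT_⋆⁴ = 4π(9.05×10⁸)² × 5.67×10⁻⁸ × (6480)⁴ = 1.03×10²⁷ W.
S = L/(4πd²) = 20.9 W m⁻².
Energy balance: absorbed = emitted ⇒ πR²·S(1−A) = 4πR²·σT_eq⁴, so T_eq⁴ = S(1−A)/(4σ).
T_eq = [20.9 × 0.83 / (4 × 5.67×10⁻⁸)]^(1/4) = (7.64×10⁷)^(1/4) = 93.5 K.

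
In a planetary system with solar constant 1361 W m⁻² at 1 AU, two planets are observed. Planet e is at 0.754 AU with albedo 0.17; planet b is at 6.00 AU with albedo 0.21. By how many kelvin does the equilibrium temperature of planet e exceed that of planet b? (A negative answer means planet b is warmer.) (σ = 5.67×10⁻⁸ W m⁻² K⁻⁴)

T_eq = [S₀(1−A)/(4σd²)]^(1/4), so T ∝ (1−A)^(1/4) / √d.
T₁ = [1361×0.83/(4×5.67×10⁻⁸×0.754²)]^(1/4) = 305.94 K.
T₂ = [1361×0.79/(4×5.67×10⁻⁸×6.00²)]^(1/4) = 107.12 K.

ΔT ≈ 198.8 K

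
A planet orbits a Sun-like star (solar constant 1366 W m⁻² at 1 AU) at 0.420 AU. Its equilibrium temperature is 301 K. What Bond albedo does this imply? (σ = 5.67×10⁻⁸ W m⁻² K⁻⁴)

A ≈ 0.76

Flux at 0.420 AU: S = 1366/0.420² = 7740 W m⁻².
From T_eq⁴ = S(1−A)/(4σ): 1−A = 4σT_eq⁴/S.
1−A = 4 × 5.67×10⁻⁸ × (301)⁴ / 7740 = 0.240.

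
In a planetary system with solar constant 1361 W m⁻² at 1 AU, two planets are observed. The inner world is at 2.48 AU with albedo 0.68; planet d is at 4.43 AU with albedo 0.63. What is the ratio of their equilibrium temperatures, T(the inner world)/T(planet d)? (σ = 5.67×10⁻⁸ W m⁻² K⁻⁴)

T₁/T₂ ≈ 1.289

T_eq = [S₀(1−A)/(4σd²)]^(1/4), so T ∝ (1−A)^(1/4) / √d.
T₁ = [1361×0.32/(4×5.67×10⁻⁸×2.48²)]^(1/4) = 132.93 K.
T₂ = [1361×0.37/(4×5.67×10⁻⁸×4.43²)]^(1/4) = 103.13 K.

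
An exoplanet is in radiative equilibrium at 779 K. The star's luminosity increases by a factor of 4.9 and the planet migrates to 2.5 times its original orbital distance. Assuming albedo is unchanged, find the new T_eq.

T_eq ≈ 733 K

T_eq ∝ L^(1/4) · d^(−1/2).
T′ = 779 × 4.9^(1/4) / 2.5^(1/2) = 733 K.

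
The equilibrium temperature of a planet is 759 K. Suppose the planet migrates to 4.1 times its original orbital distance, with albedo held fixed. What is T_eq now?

T_eq ∝ L^(1/4) · d^(−1/2).
T′ = 759 / 4.1^(1/2) = 375 K.

T_eq ≈ 375 K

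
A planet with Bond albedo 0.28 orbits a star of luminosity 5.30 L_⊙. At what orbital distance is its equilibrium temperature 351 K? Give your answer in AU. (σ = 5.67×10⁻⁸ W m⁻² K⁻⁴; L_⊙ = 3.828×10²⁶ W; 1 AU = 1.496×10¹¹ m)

L = 5.30 × 3.828×10²⁶ = 2.03×10²⁷ W.
From T_eq⁴ = L(1−A)/(16πσd²): d = √[L(1−A)/(16πσT_eq⁴)].
d = √[2.03×10²⁷ × 0.72 / (16π × 5.67×10⁻⁸ × (351)⁴)] = 1.84×10¹¹ m = 1.23 AU.

d ≈ 1.23 AU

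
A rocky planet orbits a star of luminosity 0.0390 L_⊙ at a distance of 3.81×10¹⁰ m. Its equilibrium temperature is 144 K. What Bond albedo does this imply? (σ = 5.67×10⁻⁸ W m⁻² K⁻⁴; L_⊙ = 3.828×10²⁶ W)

L = 0.0390 × 3.828×10²⁶ = 1.49×10²⁵ W.
Flux: S = L/(4πd²) = 1.49×10²⁵/(4π×(3.81×10¹⁰)²) = 818 W m⁻².
From T_eq⁴ = S(1−A)/(4σ): 1−A = 4σT_eq⁴/S.
1−A = 4 × 5.67×10⁻⁸ × (144)⁴ / 818 = 0.119.

A ≈ 0.88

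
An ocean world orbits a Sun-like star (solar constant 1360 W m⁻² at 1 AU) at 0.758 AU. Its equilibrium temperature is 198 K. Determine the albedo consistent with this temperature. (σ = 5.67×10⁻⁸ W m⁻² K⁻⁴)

Flux at 0.758 AU: S = 1360/0.758² = 2370 W m⁻².
From T_eq⁴ = S(1−A)/(4σ): 1−A = 4σT_eq⁴/S.
1−A = 4 × 5.67×10⁻⁸ × (198)⁴ / 2370 = 0.147.

A ≈ 0.85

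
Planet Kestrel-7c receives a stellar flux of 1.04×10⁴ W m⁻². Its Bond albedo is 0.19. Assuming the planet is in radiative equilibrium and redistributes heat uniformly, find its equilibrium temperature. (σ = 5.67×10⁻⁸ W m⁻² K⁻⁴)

Energy balance: absorbed = emitted ⇒ πR²·S(1−A) = 4πR²·σT_eq⁴, so T_eq⁴ = S(1−A)/(4σ).
T_eq = [1.04×10⁴ × 0.81 / (4 × 5.67×10⁻⁸)]^(1/4) = (3.71×10¹⁰)^(1/4) = 439 K.

T_eq ≈ 439 K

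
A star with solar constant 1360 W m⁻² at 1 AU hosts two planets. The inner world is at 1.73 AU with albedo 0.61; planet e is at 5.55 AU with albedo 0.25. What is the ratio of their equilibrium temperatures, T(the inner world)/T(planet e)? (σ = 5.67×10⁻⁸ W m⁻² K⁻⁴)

T₁/T₂ ≈ 1.521

T_eq = [S₀(1−A)/(4σd²)]^(1/4), so T ∝ (1−A)^(1/4) / √d.
T₁ = [1360×0.39/(4×5.67×10⁻⁸×1.73²)]^(1/4) = 167.19 K.
T₂ = [1360×0.75/(4×5.67×10⁻⁸×5.55²)]^(1/4) = 109.92 K.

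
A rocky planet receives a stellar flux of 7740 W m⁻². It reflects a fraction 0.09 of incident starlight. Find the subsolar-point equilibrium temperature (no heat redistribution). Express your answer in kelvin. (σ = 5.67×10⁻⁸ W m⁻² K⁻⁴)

At the subsolar point the surface absorbs S(1−A) and emits σT⁴ per unit area — no factor of 4, since only the local patch is in balance.
T = [7740 × 0.91 / 5.67×10⁻⁸]^(1/4) = (1.24×10¹¹)^(1/4) = 594 K.

T_ss ≈ 594 K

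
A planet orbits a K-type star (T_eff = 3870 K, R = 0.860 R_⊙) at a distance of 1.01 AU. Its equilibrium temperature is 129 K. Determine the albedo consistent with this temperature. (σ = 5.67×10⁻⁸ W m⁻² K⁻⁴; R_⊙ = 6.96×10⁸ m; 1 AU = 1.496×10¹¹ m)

A ≈ 0.69

R_⋆ = 0.860 × 6.96×10⁸ = 5.99×10⁸ m.
d = 1.01 AU = 1.51×10¹¹ m.
L = 4πR_⋆²σT_⋆⁴ = 4π(5.99×10⁸)² × 5.67×10⁻⁸ × (3870)⁴ = 5.73×10²⁵ W.
S = L/(4πd²) = 200 W m⁻².
From T_eq⁴ = S(1−A)/(4σ): 1−A = 4σT_eq⁴/S.
1−A = 4 × 5.67×10⁻⁸ × (129)⁴ / 200 = 0.315.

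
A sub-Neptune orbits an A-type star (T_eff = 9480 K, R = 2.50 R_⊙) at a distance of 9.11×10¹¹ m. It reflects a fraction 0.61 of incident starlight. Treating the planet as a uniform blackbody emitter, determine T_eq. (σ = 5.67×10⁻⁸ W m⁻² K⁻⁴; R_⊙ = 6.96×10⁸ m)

T_eq ≈ 232 K

R_⋆ = 2.50 × 6.96×10⁸ = 1.74×10⁹ m.
L = 4πR_⋆²σT_⋆⁴ = 4π(1.74×10⁹)² × 5.67×10⁻⁸ × (9480)⁴ = 1.74×10²⁸ W.
S = L/(4πd²) = 1670 W m⁻².
Energy balance: absorbed = emitted ⇒ πR²·S(1−A) = 4πR²·σT_eq⁴, so T_eq⁴ = S(1−A)/(4σ).
T_eq = [1670 × 0.39 / (4 × 5.67×10⁻⁸)]^(1/4) = (2.87×10⁹)^(1/4) = 232 K.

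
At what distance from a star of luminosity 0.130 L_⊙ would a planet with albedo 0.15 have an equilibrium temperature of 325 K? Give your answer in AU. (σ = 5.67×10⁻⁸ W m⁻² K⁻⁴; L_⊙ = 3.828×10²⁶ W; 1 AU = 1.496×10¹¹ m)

L = 0.130 × 3.828×10²⁶ = 4.98×10²⁵ W.
From T_eq⁴ = L(1−A)/(16πσd²): d = √[L(1−A)/(16πσT_eq⁴)].
d = √[4.98×10²⁵ × 0.85 / (16π × 5.67×10⁻⁸ × (325)⁴)] = 3.65×10¹⁰ m = 0.244 AU.

d ≈ 0.244 AU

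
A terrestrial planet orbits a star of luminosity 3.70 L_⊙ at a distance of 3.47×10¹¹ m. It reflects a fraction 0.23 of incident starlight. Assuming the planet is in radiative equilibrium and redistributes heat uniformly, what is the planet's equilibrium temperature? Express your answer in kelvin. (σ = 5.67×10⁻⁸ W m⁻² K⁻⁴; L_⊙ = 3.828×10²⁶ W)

T_eq ≈ 237 K

L = 3.70 × 3.828×10²⁶ = 1.42×10²⁷ W.
Flux: S = L/(4πd²) = 1.42×10²⁷/(4π×(3.47×10¹¹)²) = 936 W m⁻².
Energy balance: absorbed = emitted ⇒ πR²·S(1−A) = 4πR²·σT_eq⁴, so T_eq⁴ = S(1−A)/(4σ).
T_eq = [936 × 0.77 / (4 × 5.67×10⁻⁸)]^(1/4) = (3.18×10⁹)^(1/4) = 237 K.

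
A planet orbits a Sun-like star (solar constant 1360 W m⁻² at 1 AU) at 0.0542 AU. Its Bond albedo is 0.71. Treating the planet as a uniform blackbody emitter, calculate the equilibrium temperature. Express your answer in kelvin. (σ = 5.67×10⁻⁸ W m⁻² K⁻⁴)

T_eq ≈ 877 K

Flux at 0.0542 AU: S = 1360/0.0542² = 4.63×10⁵ W m⁻².
Energy balance: absorbed = emitted ⇒ πR²·S(1−A) = 4πR²·σT_eq⁴, so T_eq⁴ = S(1−A)/(4σ).
T_eq = [4.63×10⁵ × 0.29 / (4 × 5.67×10⁻⁸)]^(1/4) = (5.92×10¹¹)^(1/4) = 877 K.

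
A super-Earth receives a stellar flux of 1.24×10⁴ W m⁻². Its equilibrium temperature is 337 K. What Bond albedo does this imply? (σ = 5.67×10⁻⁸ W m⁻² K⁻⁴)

From T_eq⁴ = S(1−A)/(4σ): 1−A = 4σT_eq⁴/S.
1−A = 4 × 5.67×10⁻⁸ × (337)⁴ / 1.24×10⁴ = 0.236.

A ≈ 0.76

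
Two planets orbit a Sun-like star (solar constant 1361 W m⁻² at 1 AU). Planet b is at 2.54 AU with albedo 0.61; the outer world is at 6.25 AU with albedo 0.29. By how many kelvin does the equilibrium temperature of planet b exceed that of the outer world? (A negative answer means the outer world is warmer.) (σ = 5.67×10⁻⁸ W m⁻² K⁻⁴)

T_eq = [S₀(1−A)/(4σd²)]^(1/4), so T ∝ (1−A)^(1/4) / √d.
T₁ = [1361×0.39/(4×5.67×10⁻⁸×2.54²)]^(1/4) = 138.01 K.
T₂ = [1361×0.71/(4×5.67×10⁻⁸×6.25²)]^(1/4) = 102.19 K.

ΔT ≈ 35.8 K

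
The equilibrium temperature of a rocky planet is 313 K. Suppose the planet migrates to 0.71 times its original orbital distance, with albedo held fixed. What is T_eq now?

T_eq ∝ L^(1/4) · d^(−1/2).
T′ = 313 / 0.71^(1/2) = 371 K.

T_eq ≈ 371 K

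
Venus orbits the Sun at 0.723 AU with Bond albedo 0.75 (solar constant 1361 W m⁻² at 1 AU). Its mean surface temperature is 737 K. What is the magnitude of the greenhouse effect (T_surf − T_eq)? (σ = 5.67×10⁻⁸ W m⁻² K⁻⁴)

S = 1361/0.723² = 2604 W m⁻².
T_eq = [S(1−A)/(4σ)]^(1/4) = [2604×0.25/(4×5.67×10⁻⁸)]^(1/4) = 231.5 K.
ΔT = T_surf − T_eq = 737 − 231.5.

ΔT ≈ 505.5 K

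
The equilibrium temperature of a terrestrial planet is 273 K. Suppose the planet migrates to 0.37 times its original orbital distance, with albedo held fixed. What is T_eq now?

T_eq ∝ L^(1/4) · d^(−1/2).
T′ = 273 / 0.37^(1/2) = 449 K.

T_eq ≈ 449 K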